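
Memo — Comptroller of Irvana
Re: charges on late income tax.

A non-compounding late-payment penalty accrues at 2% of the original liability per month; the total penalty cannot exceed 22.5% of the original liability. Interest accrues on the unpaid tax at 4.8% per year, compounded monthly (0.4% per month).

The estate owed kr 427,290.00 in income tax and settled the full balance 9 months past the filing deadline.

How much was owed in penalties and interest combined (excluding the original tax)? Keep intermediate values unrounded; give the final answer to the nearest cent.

kr 92,543.07

Penalty: 9 × 2% × kr 427,290.00 = kr 76,912.20 (below the 22.5% cap of kr 96,140.25)
Interest: kr 427,290.00 × ((1 + 0.004)^9 − 1) = kr 427,290.00 × 0.0365814… = kr 15,630.8700…
Penalties + interest = kr 76,912.2000 + kr 15,630.8700… = kr 92,543.07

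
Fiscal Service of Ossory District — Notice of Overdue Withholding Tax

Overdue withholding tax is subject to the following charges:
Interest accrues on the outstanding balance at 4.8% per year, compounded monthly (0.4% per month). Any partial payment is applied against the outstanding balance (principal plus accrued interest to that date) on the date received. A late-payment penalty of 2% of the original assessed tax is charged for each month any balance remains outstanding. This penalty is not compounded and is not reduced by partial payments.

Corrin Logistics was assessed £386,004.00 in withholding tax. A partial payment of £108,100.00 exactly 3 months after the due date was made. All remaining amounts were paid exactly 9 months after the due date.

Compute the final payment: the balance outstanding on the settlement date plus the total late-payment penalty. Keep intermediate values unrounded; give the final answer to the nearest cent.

Balance at month 3: £386,004.0000 × (1 + 0.004)^3 = £390,654.6009…
After £108,100.00 payment: £390,654.6009… − £108,100.00 = £282,554.6009…
Balance at month 9: £282,554.6009… × (1 + 0.004)^6 = £289,404.0872…
Penalty: 9 × 2% × £386,004.00 = £69,480.72
Final settlement = outstanding balance + penalty = £289,404.0872… + £69,480.72 = £358,884.81

£358,884.81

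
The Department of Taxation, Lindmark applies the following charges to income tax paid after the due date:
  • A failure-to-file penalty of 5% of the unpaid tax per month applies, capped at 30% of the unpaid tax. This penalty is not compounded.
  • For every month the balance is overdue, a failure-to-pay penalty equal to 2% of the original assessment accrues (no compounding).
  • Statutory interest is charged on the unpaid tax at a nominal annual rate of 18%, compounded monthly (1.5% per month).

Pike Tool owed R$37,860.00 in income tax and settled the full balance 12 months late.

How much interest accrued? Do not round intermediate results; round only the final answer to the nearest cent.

R$7,406.10

Interest: R$37,860.00 × ((1 + 0.015)^12 − 1) = R$37,860.00 × 0.1956182… = R$7,406.1040…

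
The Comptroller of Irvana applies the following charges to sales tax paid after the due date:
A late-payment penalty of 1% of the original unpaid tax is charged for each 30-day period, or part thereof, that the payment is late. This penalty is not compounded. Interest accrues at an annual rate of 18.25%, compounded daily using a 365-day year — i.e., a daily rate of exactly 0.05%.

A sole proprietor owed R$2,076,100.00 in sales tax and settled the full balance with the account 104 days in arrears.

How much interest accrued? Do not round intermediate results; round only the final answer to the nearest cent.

R$110,784.96

Interest: R$2,076,100.00 × ((1 + 0.0005)^104 − 1) = R$2,076,100.00 × 0.05336205… = R$110,784.9588…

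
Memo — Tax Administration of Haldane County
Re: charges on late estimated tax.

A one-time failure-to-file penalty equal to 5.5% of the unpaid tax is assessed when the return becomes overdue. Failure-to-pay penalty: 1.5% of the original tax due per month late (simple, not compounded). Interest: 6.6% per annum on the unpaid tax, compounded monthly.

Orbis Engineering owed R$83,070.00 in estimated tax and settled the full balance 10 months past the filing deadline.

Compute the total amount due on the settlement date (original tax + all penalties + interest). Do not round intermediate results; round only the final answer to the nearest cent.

R$104,782.95

Failure-to-file penalty: 5.5% × R$83,070.00 = R$4,568.85
Failure-to-pay penalty: 10 × 1.5% × R$83,070.00 = R$12,460.50
Interest (6.6%/yr ÷ 12 = 0.55%/month): R$83,070.00 × ((1 + 0.0055)^10 − 1) = R$4,683.6036…
Total = R$83,070.00 + R$17,029.3500 + R$4,683.6036… = R$104,782.95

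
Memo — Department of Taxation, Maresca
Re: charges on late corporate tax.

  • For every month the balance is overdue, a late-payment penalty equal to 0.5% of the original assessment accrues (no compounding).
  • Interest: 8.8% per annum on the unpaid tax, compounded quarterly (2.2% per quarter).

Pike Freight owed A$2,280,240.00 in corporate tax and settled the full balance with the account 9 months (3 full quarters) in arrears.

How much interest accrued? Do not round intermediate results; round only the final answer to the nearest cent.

A$153,831.03

Interest: A$2,280,240.00 × ((1 + 0.022)^3 − 1) = A$2,280,240.00 × 0.0674626… = A$153,831.0285…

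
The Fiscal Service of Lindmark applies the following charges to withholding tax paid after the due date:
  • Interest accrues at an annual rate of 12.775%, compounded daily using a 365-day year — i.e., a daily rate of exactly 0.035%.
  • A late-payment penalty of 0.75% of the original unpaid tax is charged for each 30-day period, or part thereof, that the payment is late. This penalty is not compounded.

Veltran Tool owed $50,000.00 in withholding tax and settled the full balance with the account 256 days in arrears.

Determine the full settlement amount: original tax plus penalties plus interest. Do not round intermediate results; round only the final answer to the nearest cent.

$58,060.98

Penalty periods: ⌈256/30⌉ = 9; penalty = 9 × 0.75% × $50,000.00 = $3,375.00
Interest: $50,000.00 × ((1 + 0.00035)^256 − 1) = $50,000.00 × 0.09371956… = $4,685.9778…
Total = $50,000.00 + $3,375.0000 + $4,685.9778… = $58,060.98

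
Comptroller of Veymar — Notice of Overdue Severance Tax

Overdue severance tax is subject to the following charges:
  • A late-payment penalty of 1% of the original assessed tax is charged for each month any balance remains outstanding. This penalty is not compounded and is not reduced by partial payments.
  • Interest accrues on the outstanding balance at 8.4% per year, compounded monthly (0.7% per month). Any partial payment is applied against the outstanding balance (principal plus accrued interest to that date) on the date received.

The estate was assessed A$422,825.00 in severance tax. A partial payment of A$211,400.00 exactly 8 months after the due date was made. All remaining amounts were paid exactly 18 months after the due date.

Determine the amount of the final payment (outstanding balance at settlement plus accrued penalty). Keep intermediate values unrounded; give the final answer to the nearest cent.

A$328,827.94

Balance at month 8: A$422,825.0000 × (1 + 0.007)^8 = A$447,091.5090…
After A$211,400.00 payment: A$447,091.5090… − A$211,400.00 = A$235,691.5090…
Balance at month 18: A$235,691.5090… × (1 + 0.007)^10 = A$252,719.4353…
Penalty: 18 × 1% × A$422,825.00 = A$76,108.50
Final settlement = outstanding balance + penalty = A$252,719.4353… + A$76,108.50 = A$328,827.94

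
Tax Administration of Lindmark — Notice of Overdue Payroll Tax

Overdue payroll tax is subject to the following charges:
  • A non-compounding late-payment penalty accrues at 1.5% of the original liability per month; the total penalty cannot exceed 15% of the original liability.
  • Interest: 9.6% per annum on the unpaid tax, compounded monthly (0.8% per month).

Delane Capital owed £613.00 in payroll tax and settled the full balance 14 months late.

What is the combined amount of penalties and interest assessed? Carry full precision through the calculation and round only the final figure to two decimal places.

£164.29

Penalty (uncapped): 14 × 1.5% × £613.00 = £128.73; cap = 15% × £613.00 = £91.95 → penalty = £91.95
Interest: £613.00 × ((1 + 0.008)^14 − 1) = £613.00 × 0.1180145… = £72.3429…
Penalties + interest = £91.9500 + £72.3429… = £164.29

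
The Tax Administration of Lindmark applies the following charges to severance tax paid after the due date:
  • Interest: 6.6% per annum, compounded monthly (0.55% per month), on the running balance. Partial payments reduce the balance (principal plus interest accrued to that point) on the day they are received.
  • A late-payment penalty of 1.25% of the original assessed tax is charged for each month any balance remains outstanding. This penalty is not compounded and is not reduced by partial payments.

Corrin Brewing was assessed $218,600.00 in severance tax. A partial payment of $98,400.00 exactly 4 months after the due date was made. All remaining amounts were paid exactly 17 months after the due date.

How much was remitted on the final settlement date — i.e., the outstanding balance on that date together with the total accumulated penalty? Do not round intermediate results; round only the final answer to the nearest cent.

$180,743.61

Balance at month 4: $218,600.0000 × (1 + 0.0055)^4 = $223,449.0216…
After $98,400.00 payment: $223,449.0216… − $98,400.00 = $125,049.0216…
Balance at month 17: $125,049.0216… × (1 + 0.0055)^13 = $134,291.1127…
Penalty: 17 × 1.25% × $218,600.00 = $46,452.50
Final settlement = outstanding balance + penalty = $134,291.1127… + $46,452.50 = $180,743.61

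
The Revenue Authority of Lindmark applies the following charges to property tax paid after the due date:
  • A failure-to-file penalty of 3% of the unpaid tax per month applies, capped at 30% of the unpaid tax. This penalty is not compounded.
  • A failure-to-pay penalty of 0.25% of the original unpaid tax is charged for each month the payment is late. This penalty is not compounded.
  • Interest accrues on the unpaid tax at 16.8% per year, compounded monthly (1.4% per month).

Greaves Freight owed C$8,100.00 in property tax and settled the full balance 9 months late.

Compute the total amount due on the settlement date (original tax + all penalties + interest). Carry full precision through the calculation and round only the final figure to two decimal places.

Failure-to-file: 9 × 3% × C$8,100.00 = C$2,187.00 (under the 30% cap)
Failure-to-pay penalty = 0.25% × C$8,100.00 × 9 mo = C$182.25
Interest: C$8,100.00 × ((1 + 0.014)^9 − 1) = C$8,100.00 × 0.1332914… = C$1,079.6604…
Total = C$8,100.00 + C$2,369.2500 + C$1,079.6604… = C$11,548.91

C$11,548.91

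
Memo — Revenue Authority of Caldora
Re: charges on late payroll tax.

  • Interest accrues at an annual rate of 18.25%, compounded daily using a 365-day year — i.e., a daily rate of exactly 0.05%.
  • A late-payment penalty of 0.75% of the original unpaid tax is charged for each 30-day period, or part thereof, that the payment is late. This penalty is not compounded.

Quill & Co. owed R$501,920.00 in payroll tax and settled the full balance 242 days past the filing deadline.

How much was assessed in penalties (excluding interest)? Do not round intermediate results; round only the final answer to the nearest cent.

Penalty periods: ⌈242/30⌉ = 9; penalty = 9 × 0.75% × R$501,920.00 = R$33,879.60

R$33,879.60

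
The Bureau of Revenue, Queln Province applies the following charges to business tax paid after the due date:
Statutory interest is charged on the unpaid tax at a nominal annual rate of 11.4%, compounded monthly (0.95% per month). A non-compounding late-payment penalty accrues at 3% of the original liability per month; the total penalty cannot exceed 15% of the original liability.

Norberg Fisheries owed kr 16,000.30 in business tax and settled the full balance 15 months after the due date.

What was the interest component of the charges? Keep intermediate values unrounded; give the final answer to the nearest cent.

Interest: kr 16,000.30 × ((1 + 0.0095)^15 − 1) = kr 16,000.30 × 0.1523777… = kr 2,438.0891…

kr 2,438.09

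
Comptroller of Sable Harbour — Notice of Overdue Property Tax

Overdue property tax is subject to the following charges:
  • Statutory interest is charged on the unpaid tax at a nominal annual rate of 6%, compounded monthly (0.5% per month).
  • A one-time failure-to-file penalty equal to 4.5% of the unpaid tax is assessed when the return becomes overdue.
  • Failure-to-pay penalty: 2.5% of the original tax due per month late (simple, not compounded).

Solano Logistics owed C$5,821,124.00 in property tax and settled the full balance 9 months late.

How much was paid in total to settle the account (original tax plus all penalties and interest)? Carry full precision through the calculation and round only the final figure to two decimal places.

Failure-to-file penalty: 4.5% × C$5,821,124.00 = C$261,950.58
Failure-to-pay penalty = 2.5% × C$5,821,124.00 × 9 mo = C$1,309,752.90
Interest: C$5,821,124.00 × ((1 + 0.005)^9 − 1) = C$5,821,124.00 × 0.0459106… = C$267,251.1741…
Total = C$5,821,124.00 + C$1,571,703.4800 + C$267,251.1741… = C$7,660,078.65

C$7,660,078.65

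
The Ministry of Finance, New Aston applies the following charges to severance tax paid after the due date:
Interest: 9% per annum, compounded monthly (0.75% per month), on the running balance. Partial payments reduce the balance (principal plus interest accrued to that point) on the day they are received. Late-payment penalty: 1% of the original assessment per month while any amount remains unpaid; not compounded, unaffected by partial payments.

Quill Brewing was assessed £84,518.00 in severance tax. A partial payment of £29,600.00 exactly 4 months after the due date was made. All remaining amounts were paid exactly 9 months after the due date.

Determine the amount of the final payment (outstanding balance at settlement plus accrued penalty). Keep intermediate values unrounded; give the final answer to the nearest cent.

Balance at month 4: £84,518.0000 × (1 + 0.0075)^4 = £87,082.2077…
After £29,600.00 payment: £87,082.2077… − £29,600.00 = £57,482.2077…
Balance at month 9: £57,482.2077… × (1 + 0.0075)^5 = £59,670.3677…
Penalty: 9 × 1% × £84,518.00 = £7,606.62
Final settlement = outstanding balance + penalty = £59,670.3677… + £7,606.62 = £67,276.99

£67,276.99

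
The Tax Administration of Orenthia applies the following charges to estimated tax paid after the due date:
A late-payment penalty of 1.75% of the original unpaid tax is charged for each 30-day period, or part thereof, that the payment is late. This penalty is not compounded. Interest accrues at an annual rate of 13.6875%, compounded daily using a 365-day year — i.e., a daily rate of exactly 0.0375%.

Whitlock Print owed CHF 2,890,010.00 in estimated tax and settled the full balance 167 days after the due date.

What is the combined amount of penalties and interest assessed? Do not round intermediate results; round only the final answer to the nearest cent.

Penalty periods: ⌈167/30⌉ = 6; penalty = 6 × 1.75% × CHF 2,890,010.00 = CHF 303,451.05
Interest: CHF 2,890,010.00 × ((1 + 0.000375)^167 − 1) = CHF 2,890,010.00 × 0.06461503… = CHF 186,738.0863…
Penalties + interest = CHF 303,451.0500 + CHF 186,738.0863… = CHF 490,189.14

CHF 490,189.14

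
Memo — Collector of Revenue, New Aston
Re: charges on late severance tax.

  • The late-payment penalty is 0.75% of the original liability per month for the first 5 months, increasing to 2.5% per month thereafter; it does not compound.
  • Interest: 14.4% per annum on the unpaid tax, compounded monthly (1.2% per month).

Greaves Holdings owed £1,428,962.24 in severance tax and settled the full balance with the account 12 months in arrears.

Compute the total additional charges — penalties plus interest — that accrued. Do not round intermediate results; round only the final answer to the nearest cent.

£523,564.08

Penalty, months 1–5: 5 × 0.75% × £1,428,962.24 = £53,586.08…
Penalty, months 6–12: 7 × 2.5% × £1,428,962.24 = £250,068.39…
Interest: £1,428,962.24 × ((1 + 0.012)^12 − 1) = £1,428,962.24 × 0.1538946… = £219,909.6069…
Penalties + interest = £303,654.4760 + £219,909.6069… = £523,564.08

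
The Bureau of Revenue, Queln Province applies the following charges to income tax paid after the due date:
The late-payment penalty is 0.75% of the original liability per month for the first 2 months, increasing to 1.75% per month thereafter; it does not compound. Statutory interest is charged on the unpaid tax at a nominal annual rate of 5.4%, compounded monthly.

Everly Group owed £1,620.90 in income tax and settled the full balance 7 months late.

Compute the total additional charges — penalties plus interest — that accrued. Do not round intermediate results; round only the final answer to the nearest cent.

Penalty, months 1–2: 2 × 0.75% × £1,620.90 = £24.31…
Penalty, months 3–7: 5 × 1.75% × £1,620.90 = £141.83…
Interest (5.4%/yr ÷ 12 = 0.45%/month): £1,620.90 × ((1 + 0.0045)^7 − 1) = £51.7528…
Penalties + interest = £166.1423… + £51.7528… = £217.90

£217.90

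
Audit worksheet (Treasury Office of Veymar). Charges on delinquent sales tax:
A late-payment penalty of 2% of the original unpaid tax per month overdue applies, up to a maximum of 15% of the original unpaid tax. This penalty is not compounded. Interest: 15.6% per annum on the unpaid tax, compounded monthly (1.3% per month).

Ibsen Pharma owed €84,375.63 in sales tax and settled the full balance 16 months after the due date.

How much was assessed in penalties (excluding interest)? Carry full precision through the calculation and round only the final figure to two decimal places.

€12,656.34

Penalty (uncapped): 16 × 2% × €84,375.63 = €27,000.20…; cap = 15% × €84,375.63 = €12,656.34… → penalty = €12,656.34…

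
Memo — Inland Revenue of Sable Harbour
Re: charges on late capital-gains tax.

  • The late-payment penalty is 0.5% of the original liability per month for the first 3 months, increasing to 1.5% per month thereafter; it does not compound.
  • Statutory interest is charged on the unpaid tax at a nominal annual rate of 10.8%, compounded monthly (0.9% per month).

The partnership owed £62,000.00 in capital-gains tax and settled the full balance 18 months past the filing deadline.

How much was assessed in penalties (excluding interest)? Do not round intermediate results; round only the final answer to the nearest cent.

Penalty, months 1–3: 3 × 0.5% × £62,000.00 = £930.00
Penalty, months 4–18: 15 × 1.5% × £62,000.00 = £13,950.00
Total penalty = £930.00 + £13,950.00 = £14,880.00

£14,880.00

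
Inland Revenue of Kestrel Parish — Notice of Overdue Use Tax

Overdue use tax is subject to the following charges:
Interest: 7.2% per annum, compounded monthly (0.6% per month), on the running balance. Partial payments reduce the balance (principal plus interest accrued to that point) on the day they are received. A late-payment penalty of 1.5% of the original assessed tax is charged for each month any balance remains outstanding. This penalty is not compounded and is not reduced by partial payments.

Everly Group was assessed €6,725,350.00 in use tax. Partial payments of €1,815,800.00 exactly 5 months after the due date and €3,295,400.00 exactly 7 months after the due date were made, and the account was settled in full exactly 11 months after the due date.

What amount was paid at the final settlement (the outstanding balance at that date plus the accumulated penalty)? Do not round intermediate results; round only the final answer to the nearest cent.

€3,035,103.17

Balance at month 5: €6,725,350.0000 × (1 + 0.006)^5 = €6,929,546.1964…
After €1,815,800.00 payment: €6,929,546.1964… − €1,815,800.00 = €5,113,746.1964…
Balance at month 7: €5,113,746.1964… × (1 + 0.006)^2 = €5,175,295.2456…
After €3,295,400.00 payment: €5,175,295.2456… − €3,295,400.00 = €1,879,895.2456…
Balance at month 11: €1,879,895.2456… × (1 + 0.006)^4 = €1,925,420.4155…
Penalty: 11 × 1.5% × €6,725,350.00 = €1,109,682.75
Final settlement = outstanding balance + penalty = €1,925,420.4155… + €1,109,682.75 = €3,035,103.17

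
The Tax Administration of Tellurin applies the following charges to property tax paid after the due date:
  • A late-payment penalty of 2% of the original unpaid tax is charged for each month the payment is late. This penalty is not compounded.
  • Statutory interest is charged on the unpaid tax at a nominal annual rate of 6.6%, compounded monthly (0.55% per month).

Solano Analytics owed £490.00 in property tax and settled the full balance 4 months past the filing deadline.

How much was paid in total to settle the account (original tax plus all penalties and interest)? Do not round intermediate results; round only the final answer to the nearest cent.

£540.07

Late-payment penalty = 2% × £490.00 × 4 mo = £39.20
Interest: £490.00 × ((1 + 0.0055)^4 − 1) = £490.00 × 0.0221822… = £10.8693…
Total = £490.00 + £39.2000 + £10.8693… = £540.07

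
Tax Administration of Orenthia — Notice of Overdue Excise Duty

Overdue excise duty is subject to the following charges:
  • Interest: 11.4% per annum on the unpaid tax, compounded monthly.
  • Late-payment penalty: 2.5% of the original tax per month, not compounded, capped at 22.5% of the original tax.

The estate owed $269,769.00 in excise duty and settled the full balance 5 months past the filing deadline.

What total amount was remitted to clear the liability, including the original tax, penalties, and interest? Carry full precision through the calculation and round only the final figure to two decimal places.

$316,549.94

Penalty: 5 × 2.5% × $269,769.00 = $33,721.13… (below the 22.5% cap of $60,698.03…)
Interest (11.4%/yr ÷ 12 = 0.95%/month): $269,769.00 × ((1 + 0.0095)^5 − 1) = $13,059.8180…
Total = $269,769.00 + $33,721.1250 + $13,059.8180… = $316,549.94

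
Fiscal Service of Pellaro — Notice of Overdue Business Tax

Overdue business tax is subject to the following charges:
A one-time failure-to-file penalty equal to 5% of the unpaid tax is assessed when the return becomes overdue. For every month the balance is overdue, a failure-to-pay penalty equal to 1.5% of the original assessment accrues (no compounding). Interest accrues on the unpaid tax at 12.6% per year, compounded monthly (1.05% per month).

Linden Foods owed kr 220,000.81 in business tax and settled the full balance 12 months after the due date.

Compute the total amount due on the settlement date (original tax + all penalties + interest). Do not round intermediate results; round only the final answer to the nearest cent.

kr 299,979.31

Failure-to-file penalty: 5% × kr 220,000.81 = kr 11,000.04…
Failure-to-pay penalty = 1.5% × kr 220,000.81 × 12 mo = kr 39,600.15…
Interest: kr 220,000.81 × ((1 + 0.0105)^12 − 1) = kr 220,000.81 × 0.1335373… = kr 29,378.3134…
Total = kr 220,000.81 + kr 50,600.1863 + kr 29,378.3134… = kr 299,979.31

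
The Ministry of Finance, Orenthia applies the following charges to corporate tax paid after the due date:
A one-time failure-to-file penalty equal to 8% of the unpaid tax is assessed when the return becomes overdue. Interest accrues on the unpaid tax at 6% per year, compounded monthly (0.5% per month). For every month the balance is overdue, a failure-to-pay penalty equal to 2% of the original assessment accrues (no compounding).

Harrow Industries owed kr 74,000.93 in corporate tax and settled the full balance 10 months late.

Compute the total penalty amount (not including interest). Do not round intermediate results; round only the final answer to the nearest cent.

kr 20,720.26

Failure-to-file penalty: 8% × kr 74,000.93 = kr 5,920.07…
Failure-to-pay penalty = 2% × kr 74,000.93 × 10 mo = kr 14,800.19…
Total penalty = kr 5,920.07… + kr 14,800.19… = kr 20,720.26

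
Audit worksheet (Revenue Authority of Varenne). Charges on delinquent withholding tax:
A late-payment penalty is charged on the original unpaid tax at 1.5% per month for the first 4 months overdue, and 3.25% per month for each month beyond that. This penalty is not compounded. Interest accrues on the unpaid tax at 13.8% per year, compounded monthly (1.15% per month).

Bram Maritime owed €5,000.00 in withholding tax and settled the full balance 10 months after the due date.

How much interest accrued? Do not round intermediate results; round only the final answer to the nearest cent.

€605.69

Interest: €5,000.00 × ((1 + 0.0115)^10 − 1) = €5,000.00 × 0.1211375… = €605.6874…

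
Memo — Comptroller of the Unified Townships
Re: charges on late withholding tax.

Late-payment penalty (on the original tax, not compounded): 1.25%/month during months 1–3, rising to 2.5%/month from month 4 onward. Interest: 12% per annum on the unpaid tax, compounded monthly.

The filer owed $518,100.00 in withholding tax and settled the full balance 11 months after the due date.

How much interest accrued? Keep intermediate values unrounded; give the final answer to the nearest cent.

Interest (12%/yr ÷ 12 = 1%/month): $518,100.00 × ((1 + 0.01)^11 − 1) = $59,927.7704…

$59,927.77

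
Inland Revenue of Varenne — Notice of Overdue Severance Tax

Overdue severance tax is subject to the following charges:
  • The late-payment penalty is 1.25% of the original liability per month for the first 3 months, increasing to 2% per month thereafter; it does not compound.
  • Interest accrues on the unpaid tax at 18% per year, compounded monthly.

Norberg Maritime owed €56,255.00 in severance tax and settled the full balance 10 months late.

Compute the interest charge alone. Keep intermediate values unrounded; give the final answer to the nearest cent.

€9,031.22

Interest (18%/yr ÷ 12 = 1.5%/month): €56,255.00 × ((1 + 0.015)^10 − 1) = €9,031.2241…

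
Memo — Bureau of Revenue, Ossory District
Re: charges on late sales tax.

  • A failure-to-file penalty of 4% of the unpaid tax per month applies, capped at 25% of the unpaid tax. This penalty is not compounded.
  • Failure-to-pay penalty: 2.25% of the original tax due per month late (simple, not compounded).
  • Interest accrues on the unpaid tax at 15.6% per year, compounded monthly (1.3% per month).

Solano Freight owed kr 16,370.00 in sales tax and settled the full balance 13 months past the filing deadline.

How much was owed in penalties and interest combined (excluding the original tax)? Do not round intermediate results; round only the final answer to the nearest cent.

Failure-to-file: 13 × 4% × kr 16,370.00 = kr 8,512.40, capped at 25% × kr 16,370.00 = kr 4,092.50
Failure-to-pay penalty: 13 × 2.25% × kr 16,370.00 = kr 4,788.23…
Interest: kr 16,370.00 × ((1 + 0.013)^13 − 1) = kr 16,370.00 × 0.1828312… = kr 2,992.9476…
Penalties + interest = kr 8,880.7250 + kr 2,992.9476… = kr 11,873.67

kr 11,873.67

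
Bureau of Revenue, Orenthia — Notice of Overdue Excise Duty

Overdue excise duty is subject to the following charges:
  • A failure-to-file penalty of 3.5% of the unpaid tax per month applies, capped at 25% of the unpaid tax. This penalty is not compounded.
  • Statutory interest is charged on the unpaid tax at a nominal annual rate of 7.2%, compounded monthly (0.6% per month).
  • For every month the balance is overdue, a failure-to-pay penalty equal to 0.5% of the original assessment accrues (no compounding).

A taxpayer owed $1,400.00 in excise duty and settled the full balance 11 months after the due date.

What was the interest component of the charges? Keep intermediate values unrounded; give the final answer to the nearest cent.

$95.22

Interest: $1,400.00 × ((1 + 0.006)^11 − 1) = $1,400.00 × 0.0680161… = $95.2225…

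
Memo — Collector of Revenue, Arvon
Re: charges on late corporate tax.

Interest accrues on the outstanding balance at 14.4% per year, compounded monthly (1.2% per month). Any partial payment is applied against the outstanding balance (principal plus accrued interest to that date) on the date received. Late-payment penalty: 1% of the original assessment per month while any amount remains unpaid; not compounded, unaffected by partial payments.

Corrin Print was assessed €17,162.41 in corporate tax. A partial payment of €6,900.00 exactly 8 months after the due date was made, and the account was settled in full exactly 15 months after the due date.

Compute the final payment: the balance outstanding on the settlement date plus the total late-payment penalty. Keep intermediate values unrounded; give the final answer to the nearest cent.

Balance at month 8: €17,162.4100 × (1 + 0.012)^8 = €18,880.8861…
After €6,900.00 payment: €18,880.8861… − €6,900.00 = €11,980.8861…
Balance at month 15: €11,980.8861… × (1 + 0.012)^7 = €13,024.2441…
Penalty: 15 × 1% × €17,162.41 = €2,574.36…
Final settlement = outstanding balance + penalty = €13,024.2441… + €2,574.36… = €15,598.61

€15,598.61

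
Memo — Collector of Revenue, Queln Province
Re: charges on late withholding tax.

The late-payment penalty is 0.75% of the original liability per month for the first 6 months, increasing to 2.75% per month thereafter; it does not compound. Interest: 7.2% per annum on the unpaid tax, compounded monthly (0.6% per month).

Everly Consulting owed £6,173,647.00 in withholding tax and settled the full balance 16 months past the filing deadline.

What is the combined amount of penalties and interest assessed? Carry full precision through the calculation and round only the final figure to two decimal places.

Penalty, months 1–6: 6 × 0.75% × £6,173,647.00 = £277,814.12…
Penalty, months 7–16: 10 × 2.75% × £6,173,647.00 = £1,697,752.93…
Interest: £6,173,647.00 × ((1 + 0.006)^16 − 1) = £6,173,647.00 × 0.1004434… = £620,101.8053…
Penalties + interest = £1,975,567.0400 + £620,101.8053… = £2,595,668.85

£2,595,668.85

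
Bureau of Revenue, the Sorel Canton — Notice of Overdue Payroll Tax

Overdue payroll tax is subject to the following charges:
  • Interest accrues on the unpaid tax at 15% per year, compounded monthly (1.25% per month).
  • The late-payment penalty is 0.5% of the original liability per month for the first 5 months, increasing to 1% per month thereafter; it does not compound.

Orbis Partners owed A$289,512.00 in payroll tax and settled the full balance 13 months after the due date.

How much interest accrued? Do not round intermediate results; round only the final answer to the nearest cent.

A$50,741.02

Interest: A$289,512.00 × ((1 + 0.0125)^13 − 1) = A$289,512.00 × 0.1752639… = A$50,741.0165…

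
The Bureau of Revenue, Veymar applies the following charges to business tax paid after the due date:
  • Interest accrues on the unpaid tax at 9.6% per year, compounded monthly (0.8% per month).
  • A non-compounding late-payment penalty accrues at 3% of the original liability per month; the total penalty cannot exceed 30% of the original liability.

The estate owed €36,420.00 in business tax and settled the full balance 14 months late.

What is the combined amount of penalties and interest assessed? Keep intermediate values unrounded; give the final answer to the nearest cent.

€15,224.09

Penalty (uncapped): 14 × 3% × €36,420.00 = €15,296.40; cap = 30% × €36,420.00 = €10,926.00 → penalty = €10,926.00
Interest: €36,420.00 × ((1 + 0.008)^14 − 1) = €36,420.00 × 0.1180145… = €4,298.0893…
Penalties + interest = €10,926.0000 + €4,298.0893… = €15,224.09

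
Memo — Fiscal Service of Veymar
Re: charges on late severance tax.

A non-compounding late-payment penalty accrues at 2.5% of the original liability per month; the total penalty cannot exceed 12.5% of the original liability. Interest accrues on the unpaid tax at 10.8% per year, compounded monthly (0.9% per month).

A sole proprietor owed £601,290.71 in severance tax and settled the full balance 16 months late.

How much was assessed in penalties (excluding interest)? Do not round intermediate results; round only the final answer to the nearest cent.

Penalty (uncapped): 16 × 2.5% × £601,290.71 = £240,516.28…; cap = 12.5% × £601,290.71 = £75,161.34… → penalty = £75,161.34…

£75,161.34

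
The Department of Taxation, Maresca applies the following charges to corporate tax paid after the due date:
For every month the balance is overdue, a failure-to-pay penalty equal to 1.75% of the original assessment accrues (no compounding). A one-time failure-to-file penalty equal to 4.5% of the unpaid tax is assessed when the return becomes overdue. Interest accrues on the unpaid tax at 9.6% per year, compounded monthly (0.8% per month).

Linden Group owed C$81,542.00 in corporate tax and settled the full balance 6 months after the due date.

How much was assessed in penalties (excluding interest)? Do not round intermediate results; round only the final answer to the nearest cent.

Failure-to-file penalty: 4.5% × C$81,542.00 = C$3,669.39
Failure-to-pay penalty = 1.75% × C$81,542.00 × 6 mo = C$8,561.91
Total penalty = C$3,669.39 + C$8,561.91 = C$12,231.30

C$12,231.30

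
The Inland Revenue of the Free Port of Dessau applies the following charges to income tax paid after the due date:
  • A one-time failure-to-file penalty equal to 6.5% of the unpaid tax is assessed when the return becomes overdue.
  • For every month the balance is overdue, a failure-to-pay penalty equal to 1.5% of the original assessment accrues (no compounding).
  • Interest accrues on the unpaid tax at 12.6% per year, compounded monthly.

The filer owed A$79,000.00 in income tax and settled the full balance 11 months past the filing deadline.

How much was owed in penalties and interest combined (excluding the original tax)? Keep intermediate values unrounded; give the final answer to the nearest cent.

Failure-to-file penalty: 6.5% × A$79,000.00 = A$5,135.00
Failure-to-pay penalty: 11 × 1.5% × A$79,000.00 = A$13,035.00
Interest (12.6%/yr ÷ 12 = 1.05%/month): A$79,000.00 × ((1 + 0.0105)^11 − 1) = A$9,618.9475…
Penalties + interest = A$18,170.0000 + A$9,618.9475… = A$27,788.95

A$27,788.95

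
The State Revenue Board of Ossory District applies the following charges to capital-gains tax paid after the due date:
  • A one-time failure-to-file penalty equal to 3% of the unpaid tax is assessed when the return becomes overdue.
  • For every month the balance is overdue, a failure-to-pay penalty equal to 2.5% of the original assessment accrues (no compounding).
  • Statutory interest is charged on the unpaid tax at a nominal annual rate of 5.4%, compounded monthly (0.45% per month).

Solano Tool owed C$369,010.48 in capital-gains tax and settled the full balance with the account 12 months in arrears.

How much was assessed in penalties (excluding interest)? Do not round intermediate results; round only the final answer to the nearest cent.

Failure-to-file penalty: 3% × C$369,010.48 = C$11,070.31…
Failure-to-pay penalty: 12 × 2.5% × C$369,010.48 = C$110,703.14…
Total penalty = C$11,070.31… + C$110,703.14… = C$121,773.46

C$121,773.46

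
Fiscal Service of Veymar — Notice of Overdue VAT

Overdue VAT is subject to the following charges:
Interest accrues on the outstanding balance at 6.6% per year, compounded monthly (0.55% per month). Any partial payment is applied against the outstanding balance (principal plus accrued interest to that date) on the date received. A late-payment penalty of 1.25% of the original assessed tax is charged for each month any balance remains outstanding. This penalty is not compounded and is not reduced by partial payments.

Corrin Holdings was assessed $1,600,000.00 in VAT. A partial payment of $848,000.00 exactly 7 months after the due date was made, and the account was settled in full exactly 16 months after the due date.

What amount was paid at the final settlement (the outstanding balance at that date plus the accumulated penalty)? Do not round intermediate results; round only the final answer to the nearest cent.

Balance at month 7: $1,600,000.0000 × (1 + 0.0055)^7 = $1,662,625.7684…
After $848,000.00 payment: $1,662,625.7684… − $848,000.00 = $814,625.7684…
Balance at month 16: $814,625.7684… × (1 + 0.0055)^9 = $855,848.3507…
Penalty: 16 × 1.25% × $1,600,000.00 = $320,000.00
Final settlement = outstanding balance + penalty = $855,848.3507… + $320,000.00 = $1,175,848.35

$1,175,848.35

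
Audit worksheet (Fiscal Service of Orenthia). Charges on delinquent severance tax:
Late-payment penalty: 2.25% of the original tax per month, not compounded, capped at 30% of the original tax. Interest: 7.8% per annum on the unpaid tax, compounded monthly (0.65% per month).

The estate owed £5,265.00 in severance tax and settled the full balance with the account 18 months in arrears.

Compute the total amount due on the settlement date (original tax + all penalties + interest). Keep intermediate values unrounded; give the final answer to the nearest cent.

£7,495.75

Penalty (uncapped): 18 × 2.25% × £5,265.00 = £2,132.33…; cap = 30% × £5,265.00 = £1,579.50 → penalty = £1,579.50
Interest: £5,265.00 × ((1 + 0.0065)^18 − 1) = £5,265.00 × 0.1236939… = £651.2484…
Total = £5,265.00 + £1,579.5000 + £651.2484… = £7,495.75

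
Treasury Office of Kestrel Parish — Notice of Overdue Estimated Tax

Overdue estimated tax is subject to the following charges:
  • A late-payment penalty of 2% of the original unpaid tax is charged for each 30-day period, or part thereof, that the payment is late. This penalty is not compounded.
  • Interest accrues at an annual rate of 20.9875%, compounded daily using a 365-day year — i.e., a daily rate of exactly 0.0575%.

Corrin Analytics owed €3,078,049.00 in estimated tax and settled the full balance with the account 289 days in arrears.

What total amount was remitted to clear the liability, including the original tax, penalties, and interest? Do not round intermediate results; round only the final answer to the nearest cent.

Penalty periods: ⌈289/30⌉ = 10; penalty = 10 × 2% × €3,078,049.00 = €615,609.80
Interest: €3,078,049.00 × ((1 + 0.000575)^289 − 1) = €3,078,049.00 × 0.18072333… = €556,275.2681…
Total = €3,078,049.00 + €615,609.8000 + €556,275.2681… = €4,249,934.07

€4,249,934.07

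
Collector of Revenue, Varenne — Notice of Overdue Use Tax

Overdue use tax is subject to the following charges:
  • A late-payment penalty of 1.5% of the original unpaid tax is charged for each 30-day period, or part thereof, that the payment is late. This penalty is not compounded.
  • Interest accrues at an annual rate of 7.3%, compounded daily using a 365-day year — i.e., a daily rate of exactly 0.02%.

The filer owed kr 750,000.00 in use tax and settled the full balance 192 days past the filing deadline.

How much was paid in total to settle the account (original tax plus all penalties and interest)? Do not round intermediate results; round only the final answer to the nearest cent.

Penalty periods: ⌈192/30⌉ = 7; penalty = 7 × 1.5% × kr 750,000.00 = kr 78,750.00
Interest: kr 750,000.00 × ((1 + 0.0002)^192 − 1) = kr 750,000.00 × 0.03914282… = kr 29,357.1140…
Total = kr 750,000.00 + kr 78,750.0000 + kr 29,357.1140… = kr 858,107.11

kr 858,107.11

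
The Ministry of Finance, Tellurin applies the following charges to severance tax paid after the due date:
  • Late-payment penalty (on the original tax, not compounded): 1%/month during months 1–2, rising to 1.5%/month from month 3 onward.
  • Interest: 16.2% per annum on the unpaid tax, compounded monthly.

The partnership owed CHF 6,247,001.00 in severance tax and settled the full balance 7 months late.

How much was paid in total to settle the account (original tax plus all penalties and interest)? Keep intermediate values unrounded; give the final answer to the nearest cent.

CHF 7,455,261.79

Penalty, months 1–2: 2 × 1% × CHF 6,247,001.00 = CHF 124,940.02
Penalty, months 3–7: 5 × 1.5% × CHF 6,247,001.00 = CHF 468,525.08…
Interest (16.2%/yr ÷ 12 = 1.35%/month): CHF 6,247,001.00 × ((1 + 0.0135)^7 − 1) = CHF 614,795.6993…
Total = CHF 6,247,001.00 + CHF 593,465.0950 + CHF 614,795.6993… = CHF 7,455,261.79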